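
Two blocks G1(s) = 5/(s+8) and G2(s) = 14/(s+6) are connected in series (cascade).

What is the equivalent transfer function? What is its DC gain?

Series: multiply transfer functions. G_eq = 5/(s+8) × 14/(s+6) = 70/((s+8)(s+6)). DC gain = 70/(8×6) = 1.4583.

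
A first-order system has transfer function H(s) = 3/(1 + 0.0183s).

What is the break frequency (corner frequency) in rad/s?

Corner frequency = 1/τ = 1/0.0183 = 54.645 rad/s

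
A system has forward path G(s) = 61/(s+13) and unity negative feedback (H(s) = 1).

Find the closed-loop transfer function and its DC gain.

T(s) = G/(1+GH) = [61/(s+13)] / [1 + 61/(s+13)] = 61/(s+13+61) = 61/(s+74). DC gain = 61/74 = 0.8243.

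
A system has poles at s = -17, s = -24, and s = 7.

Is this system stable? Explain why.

Pole(s) at s = 7 are not in the left half-plane. System is unstable.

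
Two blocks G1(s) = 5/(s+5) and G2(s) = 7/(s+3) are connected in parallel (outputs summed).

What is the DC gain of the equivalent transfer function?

Parallel: G_eq = G1 + G2. DC gain = G1(0) + G2(0) = 5/5 + 7/3 = 1 + 2.3333 = 3.3333.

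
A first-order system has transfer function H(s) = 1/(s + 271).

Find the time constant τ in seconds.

For H(s) = 1/(s + 1/τ), the pole is at -1/τ = -271, so τ = 1/271 = 0.0037 s.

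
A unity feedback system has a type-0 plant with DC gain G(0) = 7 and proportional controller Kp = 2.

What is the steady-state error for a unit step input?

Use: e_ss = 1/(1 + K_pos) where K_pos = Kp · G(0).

K_pos = Kp · G(0) = 2 × 7 = 14. e_ss = 1/(1 + 14) = 0.0667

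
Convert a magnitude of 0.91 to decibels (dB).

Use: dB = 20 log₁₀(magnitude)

dB = 20 log₁₀(0.91) = -0.8 dB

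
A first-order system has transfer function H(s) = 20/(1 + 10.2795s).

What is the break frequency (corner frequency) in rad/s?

Corner frequency = 1/τ = 1/10.2795 = 0.097 rad/s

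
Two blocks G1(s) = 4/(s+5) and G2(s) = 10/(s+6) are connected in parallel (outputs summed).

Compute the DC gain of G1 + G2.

Parallel: G_eq = G1 + G2. DC gain = G1(0) + G2(0) = 4/5 + 10/6 = 0.8 + 1.6667 = 2.4667.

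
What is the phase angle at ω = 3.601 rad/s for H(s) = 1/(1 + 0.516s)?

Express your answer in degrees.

Phase = -arctan(ωτ) = -arctan(3.601 × 0.516) = -61.7°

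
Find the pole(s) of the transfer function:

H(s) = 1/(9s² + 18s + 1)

Discriminant = 18² - 4×9×1 = 324 - 36 = 288 > 0, so two distinct real poles. Using quadratic formula: s = (-18 ± √288)/(2×9) = (-18 ± √288)/18, with √288 ≈ 16.9706. s₁ ≈ -0.0572, s₂ ≈ -1.9428. Poles: s₁ = -0.0572, s₂ = -1.9428.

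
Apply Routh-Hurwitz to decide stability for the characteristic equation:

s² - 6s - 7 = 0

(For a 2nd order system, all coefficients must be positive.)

Coefficients: 1, -6, -7. b=-6, c=-7 not positive, so system is unstable.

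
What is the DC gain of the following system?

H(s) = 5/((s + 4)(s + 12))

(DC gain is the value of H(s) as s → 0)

DC gain = H(0) = 5/(4 × 12) = 5/48 = 0.1042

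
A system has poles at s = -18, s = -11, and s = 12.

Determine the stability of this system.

Pole(s) at s = 12 are not in the left half-plane. System is unstable.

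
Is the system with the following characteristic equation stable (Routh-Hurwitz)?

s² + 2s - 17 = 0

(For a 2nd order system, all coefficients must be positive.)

Coefficients: 1, 2, -17. c=-17 not positive, so system is unstable.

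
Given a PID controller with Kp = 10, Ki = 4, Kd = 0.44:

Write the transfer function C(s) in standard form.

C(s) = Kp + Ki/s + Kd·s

Substituting values: C(s) = 10 + 4/s + 0.44s = (0.44s² + 10s + 4)/s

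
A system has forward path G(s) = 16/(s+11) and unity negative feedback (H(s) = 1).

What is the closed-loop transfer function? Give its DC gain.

T(s) = G/(1+GH) = [16/(s+11)] / [1 + 16/(s+11)] = 16/(s+11+16) = 16/(s+27). DC gain = 16/27 = 0.5926.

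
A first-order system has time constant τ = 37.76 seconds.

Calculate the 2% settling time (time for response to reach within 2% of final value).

For first-order system, 2% settling time ≈ 4τ = 4 × 37.76 = 151.04 s.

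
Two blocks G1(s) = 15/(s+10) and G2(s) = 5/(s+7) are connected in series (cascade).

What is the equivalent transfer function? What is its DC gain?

Series: multiply transfer functions. G_eq = 15/(s+10) × 5/(s+7) = 75/((s+10)(s+7)). DC gain = 75/(10×7) = 1.0714.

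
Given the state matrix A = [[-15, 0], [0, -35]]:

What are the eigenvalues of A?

For diagonal matrix, eigenvalues are diagonal entries: λ₁ = -15, λ₂ = -35.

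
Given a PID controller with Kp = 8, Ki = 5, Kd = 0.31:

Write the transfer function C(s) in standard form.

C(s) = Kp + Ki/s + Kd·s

Substituting values: C(s) = 8 + 5/s + 0.31s = (0.31s² + 8s + 5)/s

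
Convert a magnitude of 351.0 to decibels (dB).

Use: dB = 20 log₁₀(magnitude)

dB = 20 log₁₀(351.0) = 50.9 dB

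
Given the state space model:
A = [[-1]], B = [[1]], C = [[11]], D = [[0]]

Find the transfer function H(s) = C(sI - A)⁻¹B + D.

(sI - A)⁻¹ = 1/(s + 1). H(s) = 11 × 1/(s + 1) + 0 = 11/(s + 1).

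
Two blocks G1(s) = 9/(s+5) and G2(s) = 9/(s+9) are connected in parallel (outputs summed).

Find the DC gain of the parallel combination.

Parallel: G_eq = G1 + G2. DC gain = G1(0) + G2(0) = 9/5 + 9/9 = 1.8 + 1 = 2.8.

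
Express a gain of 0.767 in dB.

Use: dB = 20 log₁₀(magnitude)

dB = 20 log₁₀(0.767) = -2.3 dB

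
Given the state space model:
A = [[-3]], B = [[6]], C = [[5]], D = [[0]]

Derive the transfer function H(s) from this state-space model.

(sI - A)⁻¹ = 1/(s + 3). H(s) = 5 × 6/(s + 3) + 0 = 30/(s + 3).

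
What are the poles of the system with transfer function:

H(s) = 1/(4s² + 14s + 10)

Discriminant = 14² - 4×4×10 = 196 - 160 = 36 > 0, so two distinct real poles. Using quadratic formula: s = (-14 ± √36)/(2×4) = (-14 ± √36)/8, with √36 = 6. s₁ = -8/8 = -1, s₂ = -20/8 = -2.5. Poles: s₁ = -1, s₂ = -2.5.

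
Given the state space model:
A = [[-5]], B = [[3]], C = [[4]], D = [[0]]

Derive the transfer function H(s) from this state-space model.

(sI - A)⁻¹ = 1/(s + 5). H(s) = 4 × 3/(s + 5) + 0 = 12/(s + 5).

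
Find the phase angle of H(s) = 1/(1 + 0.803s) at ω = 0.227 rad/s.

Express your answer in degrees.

Phase = -arctan(ωτ) = -arctan(0.227 × 0.803) = -10.3°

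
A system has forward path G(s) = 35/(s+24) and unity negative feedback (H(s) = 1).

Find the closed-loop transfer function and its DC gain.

T(s) = G/(1+GH) = [35/(s+24)] / [1 + 35/(s+24)] = 35/(s+24+35) = 35/(s+59). DC gain = 35/59 = 0.5932.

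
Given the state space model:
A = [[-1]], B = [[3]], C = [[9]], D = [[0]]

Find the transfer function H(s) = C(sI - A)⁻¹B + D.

(sI - A)⁻¹ = 1/(s + 1). H(s) = 9 × 3/(s + 1) + 0 = 27/(s + 1).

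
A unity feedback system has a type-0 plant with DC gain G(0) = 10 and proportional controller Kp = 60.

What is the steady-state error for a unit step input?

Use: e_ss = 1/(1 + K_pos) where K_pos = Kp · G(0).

K_pos = Kp · G(0) = 60 × 10 = 600. e_ss = 1/(1 + 600) = 0.0017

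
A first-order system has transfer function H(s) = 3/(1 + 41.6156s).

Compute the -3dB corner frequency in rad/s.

Corner frequency = 1/τ = 1/41.6156 = 0.024 rad/s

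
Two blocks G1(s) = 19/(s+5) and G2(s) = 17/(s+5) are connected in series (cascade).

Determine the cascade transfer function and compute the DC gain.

Series: multiply transfer functions. G_eq = 19/(s+5) × 17/(s+5) = 323/((s+5)(s+5)). DC gain = 323/(5×5) = 12.92.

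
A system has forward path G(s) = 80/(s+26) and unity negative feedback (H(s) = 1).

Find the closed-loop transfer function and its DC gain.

T(s) = G/(1+GH) = [80/(s+26)] / [1 + 80/(s+26)] = 80/(s+26+80) = 80/(s+106). DC gain = 80/106 = 0.7547.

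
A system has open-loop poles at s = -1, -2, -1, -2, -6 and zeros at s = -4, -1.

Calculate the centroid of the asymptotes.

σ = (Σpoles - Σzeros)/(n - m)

σ = (Σpoles - Σzeros)/(n - m) = (-12 - (-5))/(5 - 2) = -7/3 = -2.33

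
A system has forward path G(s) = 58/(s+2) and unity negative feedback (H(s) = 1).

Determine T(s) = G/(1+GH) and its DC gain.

T(s) = G/(1+GH) = [58/(s+2)] / [1 + 58/(s+2)] = 58/(s+2+58) = 58/(s+60). DC gain = 58/60 = 0.9667.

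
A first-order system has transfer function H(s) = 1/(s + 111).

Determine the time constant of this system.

For H(s) = 1/(s + 1/τ), the pole is at -1/τ = -111, so τ = 1/111 = 0.0090 s.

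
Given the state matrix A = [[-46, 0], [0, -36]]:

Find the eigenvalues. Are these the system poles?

For diagonal matrix, eigenvalues are diagonal entries: λ₁ = -46, λ₂ = -36. Eigenvalues of A = system poles.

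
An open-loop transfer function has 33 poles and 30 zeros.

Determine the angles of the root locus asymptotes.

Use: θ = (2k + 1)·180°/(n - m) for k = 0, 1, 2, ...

n - m = 33 - 30 = 3. Angles: θk = (2k + 1)·180°/3 = 60°, 180°, 300°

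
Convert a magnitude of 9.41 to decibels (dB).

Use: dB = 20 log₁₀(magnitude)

dB = 20 log₁₀(9.41) = 19.5 dB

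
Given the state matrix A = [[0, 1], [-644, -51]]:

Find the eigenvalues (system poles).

det(A - λI) = λ² - (-51)λ + 644 = (λ - (-28))(λ - (-23)). Eigenvalues: -28, -23.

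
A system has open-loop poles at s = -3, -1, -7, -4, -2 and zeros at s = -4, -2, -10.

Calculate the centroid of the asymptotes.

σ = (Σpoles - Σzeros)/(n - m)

σ = (Σpoles - Σzeros)/(n - m) = (-17 - (-16))/(5 - 3) = -1/2 = -0.5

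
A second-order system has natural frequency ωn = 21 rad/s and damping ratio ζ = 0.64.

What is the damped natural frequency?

ωd = ωn√(1 - ζ²) = 21√(1 - 0.64²) = 16.14 rad/s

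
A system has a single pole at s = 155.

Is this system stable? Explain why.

Pole at s = 155 is in the right half-plane. Unstable.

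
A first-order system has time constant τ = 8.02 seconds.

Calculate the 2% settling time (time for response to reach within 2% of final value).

For first-order system, 2% settling time ≈ 4τ = 4 × 8.02 = 32.08 s.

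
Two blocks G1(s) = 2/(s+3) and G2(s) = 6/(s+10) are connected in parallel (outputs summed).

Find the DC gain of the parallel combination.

Parallel: G_eq = G1 + G2. DC gain = G1(0) + G2(0) = 2/3 + 6/10 = 0.6667 + 0.6 = 1.2667.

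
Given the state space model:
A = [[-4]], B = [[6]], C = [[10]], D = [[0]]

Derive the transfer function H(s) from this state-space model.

(sI - A)⁻¹ = 1/(s + 4). H(s) = 10 × 6/(s + 4) + 0 = 60/(s + 4).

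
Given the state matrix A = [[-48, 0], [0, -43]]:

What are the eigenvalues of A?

For diagonal matrix, eigenvalues are diagonal entries: λ₁ = -48, λ₂ = -43.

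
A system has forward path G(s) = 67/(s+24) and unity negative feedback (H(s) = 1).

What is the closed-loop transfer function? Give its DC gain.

T(s) = G/(1+GH) = [67/(s+24)] / [1 + 67/(s+24)] = 67/(s+24+67) = 67/(s+91). DC gain = 67/91 = 0.7363.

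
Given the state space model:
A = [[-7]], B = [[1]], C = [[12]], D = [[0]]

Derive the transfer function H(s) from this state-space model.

(sI - A)⁻¹ = 1/(s + 7). H(s) = 12 × 1/(s + 7) + 0 = 12/(s + 7).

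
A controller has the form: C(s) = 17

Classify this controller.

This is a Proportional (P) controller.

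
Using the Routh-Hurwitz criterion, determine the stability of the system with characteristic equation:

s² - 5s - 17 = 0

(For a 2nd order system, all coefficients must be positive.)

Coefficients: 1, -5, -17. b=-5, c=-17 not positive, so system is unstable.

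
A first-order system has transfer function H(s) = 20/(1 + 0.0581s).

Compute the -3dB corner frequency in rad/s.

Corner frequency = 1/τ = 1/0.0581 = 17.212 rad/s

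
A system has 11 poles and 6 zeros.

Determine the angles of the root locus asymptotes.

n - m = 11 - 6 = 5. Angles: θk = (2k + 1)·180°/5 = 36°, 108°, 180°, 252°, 324°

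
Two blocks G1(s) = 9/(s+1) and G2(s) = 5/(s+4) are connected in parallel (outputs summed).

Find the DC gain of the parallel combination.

Parallel: G_eq = G1 + G2. DC gain = G1(0) + G2(0) = 9/1 + 5/4 = 9 + 1.25 = 10.25.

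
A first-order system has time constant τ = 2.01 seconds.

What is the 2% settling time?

For first-order system, 2% settling time ≈ 4τ = 4 × 2.01 = 8.04 s.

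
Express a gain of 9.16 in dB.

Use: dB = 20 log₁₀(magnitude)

dB = 20 log₁₀(9.16) = 19.2 dB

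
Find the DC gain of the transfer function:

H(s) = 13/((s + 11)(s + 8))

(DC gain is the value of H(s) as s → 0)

DC gain = H(0) = 13/(11 × 8) = 13/88 = 0.1477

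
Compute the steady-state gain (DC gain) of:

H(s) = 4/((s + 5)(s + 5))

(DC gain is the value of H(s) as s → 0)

DC gain = H(0) = 4/(5 × 5) = 4/25 = 0.16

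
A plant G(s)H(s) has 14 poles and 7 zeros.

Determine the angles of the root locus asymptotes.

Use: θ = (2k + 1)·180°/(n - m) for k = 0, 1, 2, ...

n - m = 14 - 7 = 7. Angles: θk = (2k + 1)·180°/7 = 25.71°, 77.14°, 128.57°, 180°, 231.43°, 282.86°, 334.29°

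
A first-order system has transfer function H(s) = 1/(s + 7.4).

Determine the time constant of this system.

For H(s) = 1/(s + 1/τ), the pole is at -1/τ = -7.4, so τ = 1/7.4 = 0.1351 s.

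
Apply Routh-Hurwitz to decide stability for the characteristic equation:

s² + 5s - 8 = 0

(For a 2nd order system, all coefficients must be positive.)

Coefficients: 1, 5, -8. c=-8 not positive, so system is unstable.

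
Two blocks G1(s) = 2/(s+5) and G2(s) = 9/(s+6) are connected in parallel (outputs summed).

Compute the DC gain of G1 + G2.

Parallel: G_eq = G1 + G2. DC gain = G1(0) + G2(0) = 2/5 + 9/6 = 0.4 + 1.5 = 1.9.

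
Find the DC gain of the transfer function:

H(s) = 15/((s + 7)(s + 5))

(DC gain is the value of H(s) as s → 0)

DC gain = H(0) = 15/(7 × 5) = 15/35 = 0.4286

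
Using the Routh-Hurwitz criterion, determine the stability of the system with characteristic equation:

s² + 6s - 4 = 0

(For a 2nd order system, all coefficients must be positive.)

Coefficients: 1, 6, -4. c=-4 not positive, so system is unstable.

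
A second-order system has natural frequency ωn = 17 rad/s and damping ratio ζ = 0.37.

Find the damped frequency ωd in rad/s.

ωd = ωn√(1 - ζ²) = 17√(1 - 0.37²) = 15.79 rad/s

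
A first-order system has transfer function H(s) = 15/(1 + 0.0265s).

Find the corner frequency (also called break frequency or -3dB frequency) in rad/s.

Corner frequency = 1/τ = 1/0.0265 = 37.736 rad/s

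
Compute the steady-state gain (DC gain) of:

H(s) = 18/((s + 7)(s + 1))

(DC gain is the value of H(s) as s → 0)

DC gain = H(0) = 18/(7 × 1) = 18/7 = 2.5714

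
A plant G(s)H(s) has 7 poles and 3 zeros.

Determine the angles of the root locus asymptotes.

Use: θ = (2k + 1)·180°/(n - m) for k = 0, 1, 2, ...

n - m = 7 - 3 = 4. Angles: θk = (2k + 1)·180°/4 = 45°, 135°, 225°, 315°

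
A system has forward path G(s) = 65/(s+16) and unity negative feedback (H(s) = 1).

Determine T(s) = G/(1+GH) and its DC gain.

T(s) = G/(1+GH) = [65/(s+16)] / [1 + 65/(s+16)] = 65/(s+16+65) = 65/(s+81). DC gain = 65/81 = 0.8025.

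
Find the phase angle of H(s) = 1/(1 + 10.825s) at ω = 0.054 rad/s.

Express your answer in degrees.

Phase = -arctan(ωτ) = -arctan(0.054 × 10.825) = -30.3°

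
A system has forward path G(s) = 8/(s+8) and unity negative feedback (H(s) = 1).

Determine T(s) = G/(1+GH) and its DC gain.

T(s) = G/(1+GH) = [8/(s+8)] / [1 + 8/(s+8)] = 8/(s+8+8) = 8/(s+16). DC gain = 8/16 = 0.5.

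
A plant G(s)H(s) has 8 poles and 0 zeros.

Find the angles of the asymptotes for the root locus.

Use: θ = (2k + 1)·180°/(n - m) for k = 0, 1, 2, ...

n - m = 8 - 0 = 8. Angles: θk = (2k + 1)·180°/8 = 22.5°, 67.5°, 112.5°, 157.5°, 202.5°, 247.5°, 292.5°, 337.5°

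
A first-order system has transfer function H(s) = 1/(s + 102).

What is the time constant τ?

For H(s) = 1/(s + 1/τ), the pole is at -1/τ = -102, so τ = 1/102 = 0.0098 s.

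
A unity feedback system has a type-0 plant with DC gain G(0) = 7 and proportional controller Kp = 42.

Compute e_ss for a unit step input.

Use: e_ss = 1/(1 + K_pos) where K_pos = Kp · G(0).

K_pos = Kp · G(0) = 42 × 7 = 294. e_ss = 1/(1 + 294) = 0.0034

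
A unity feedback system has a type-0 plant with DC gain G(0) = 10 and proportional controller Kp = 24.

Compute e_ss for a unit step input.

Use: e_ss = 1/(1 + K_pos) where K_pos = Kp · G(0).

K_pos = Kp · G(0) = 24 × 10 = 240. e_ss = 1/(1 + 240) = 0.0041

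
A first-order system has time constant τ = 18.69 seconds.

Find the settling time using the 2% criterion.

For first-order system, 2% settling time ≈ 4τ = 4 × 18.69 = 74.76 s.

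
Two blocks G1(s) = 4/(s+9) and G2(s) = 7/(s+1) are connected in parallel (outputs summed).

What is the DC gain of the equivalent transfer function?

Parallel: G_eq = G1 + G2. DC gain = G1(0) + G2(0) = 4/9 + 7/1 = 0.4444 + 7 = 7.4444.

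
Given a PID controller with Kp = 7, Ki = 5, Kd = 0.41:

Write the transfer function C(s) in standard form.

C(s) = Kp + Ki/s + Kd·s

Substituting values: C(s) = 7 + 5/s + 0.41s = (0.41s² + 7s + 5)/s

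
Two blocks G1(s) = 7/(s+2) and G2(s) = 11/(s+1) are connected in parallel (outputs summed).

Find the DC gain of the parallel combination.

Parallel: G_eq = G1 + G2. DC gain = G1(0) + G2(0) = 7/2 + 11/1 = 3.5 + 11 = 14.5.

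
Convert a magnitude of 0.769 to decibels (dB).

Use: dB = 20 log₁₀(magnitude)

dB = 20 log₁₀(0.769) = -2.3 dB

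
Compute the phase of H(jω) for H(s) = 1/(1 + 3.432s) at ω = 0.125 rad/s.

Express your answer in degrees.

Phase = -arctan(ωτ) = -arctan(0.125 × 3.432) = -23.2°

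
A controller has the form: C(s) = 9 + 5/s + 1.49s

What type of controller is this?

This is a Proportional-Integral-Derivative (PID) controller.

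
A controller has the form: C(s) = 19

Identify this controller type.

This is a Proportional (P) controller.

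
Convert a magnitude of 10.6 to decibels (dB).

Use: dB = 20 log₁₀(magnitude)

dB = 20 log₁₀(10.6) = 20.5 dB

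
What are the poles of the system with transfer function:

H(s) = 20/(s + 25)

Pole is where denominator = 0: s + 25 = 0, so s = -25.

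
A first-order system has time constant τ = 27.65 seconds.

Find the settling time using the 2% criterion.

For first-order system, 2% settling time ≈ 4τ = 4 × 27.65 = 110.6 s.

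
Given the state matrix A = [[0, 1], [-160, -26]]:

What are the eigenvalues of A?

det(A - λI) = λ² - (-26)λ + 160 = (λ - (-16))(λ - (-10)). Eigenvalues: -16, -10.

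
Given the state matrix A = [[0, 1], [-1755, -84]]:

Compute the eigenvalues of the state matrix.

det(A - λI) = λ² - (-84)λ + 1755 = (λ - (-39))(λ - (-45)). Eigenvalues: -39, -45.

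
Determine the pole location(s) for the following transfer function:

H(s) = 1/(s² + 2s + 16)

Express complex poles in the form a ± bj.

Discriminant = 2² - 4×1×16 = 4 - 64 = -60 < 0, so the poles are a complex conjugate pair s = (-2 ± j√60)/(2×1). Real part = -2/(2×1) = -2/2 = -1; imaginary part = ±√60/(2×1) ≈ 3.8730. Poles: s = -1 ± 3.8730j.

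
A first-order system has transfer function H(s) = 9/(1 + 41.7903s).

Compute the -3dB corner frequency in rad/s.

Corner frequency = 1/τ = 1/41.7903 = 0.024 rad/s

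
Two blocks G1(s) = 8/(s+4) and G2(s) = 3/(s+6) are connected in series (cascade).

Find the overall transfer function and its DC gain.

Series: multiply transfer functions. G_eq = 8/(s+4) × 3/(s+6) = 24/((s+4)(s+6)). DC gain = 24/(4×6) = 1.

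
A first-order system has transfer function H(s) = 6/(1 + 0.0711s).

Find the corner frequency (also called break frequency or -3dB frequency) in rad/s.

Corner frequency = 1/τ = 1/0.0711 = 14.065 rad/s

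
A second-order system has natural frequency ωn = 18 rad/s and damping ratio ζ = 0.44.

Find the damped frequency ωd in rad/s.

ωd = ωn√(1 - ζ²) = 18√(1 - 0.44²) = 16.16 rad/s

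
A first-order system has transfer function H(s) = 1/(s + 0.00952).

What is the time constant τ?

For H(s) = 1/(s + 1/τ), the pole is at -1/τ = -0.00952, so τ = 1/0.00952 = 105 s.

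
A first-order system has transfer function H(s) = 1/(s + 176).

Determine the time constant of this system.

For H(s) = 1/(s + 1/τ), the pole is at -1/τ = -176, so τ = 1/176 = 0.0057 s.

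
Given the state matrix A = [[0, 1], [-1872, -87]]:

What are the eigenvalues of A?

det(A - λI) = λ² - (-87)λ + 1872 = (λ - (-39))(λ - (-48)). Eigenvalues: -39, -48.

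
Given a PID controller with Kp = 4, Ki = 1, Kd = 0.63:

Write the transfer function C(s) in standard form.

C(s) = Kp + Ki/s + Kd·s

Substituting values: C(s) = 4 + 1/s + 0.63s = (0.63s² + 4s + 1)/s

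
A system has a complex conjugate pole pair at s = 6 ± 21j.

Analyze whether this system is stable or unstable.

Real part of poles is 6 (> 0, right half-plane). Unstable.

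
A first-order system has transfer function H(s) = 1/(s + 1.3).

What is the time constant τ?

For H(s) = 1/(s + 1/τ), the pole is at -1/τ = -1.3, so τ = 1/1.3 = 0.7692 s.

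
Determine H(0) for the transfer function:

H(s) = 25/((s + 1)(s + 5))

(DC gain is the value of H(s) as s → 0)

DC gain = H(0) = 25/(1 × 5) = 25/5 = 5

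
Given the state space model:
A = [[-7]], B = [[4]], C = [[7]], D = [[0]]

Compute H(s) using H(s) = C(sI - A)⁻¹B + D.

(sI - A)⁻¹ = 1/(s + 7). H(s) = 7 × 4/(s + 7) + 0 = 28/(s + 7).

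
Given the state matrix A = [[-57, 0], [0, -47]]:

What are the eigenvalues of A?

For diagonal matrix, eigenvalues are diagonal entries: λ₁ = -57, λ₂ = -47.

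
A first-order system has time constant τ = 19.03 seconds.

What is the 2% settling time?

For first-order system, 2% settling time ≈ 4τ = 4 × 19.03 = 76.12 s.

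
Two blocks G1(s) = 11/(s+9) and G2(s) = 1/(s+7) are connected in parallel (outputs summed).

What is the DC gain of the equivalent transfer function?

Parallel: G_eq = G1 + G2. DC gain = G1(0) + G2(0) = 11/9 + 1/7 = 1.2222 + 0.1429 = 1.3651.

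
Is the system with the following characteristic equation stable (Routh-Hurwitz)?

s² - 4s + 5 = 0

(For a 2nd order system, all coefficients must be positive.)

Coefficients: 1, -4, 5. b=-4 not positive, so system is unstable.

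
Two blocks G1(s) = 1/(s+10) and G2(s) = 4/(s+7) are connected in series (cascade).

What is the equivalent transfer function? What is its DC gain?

Series: multiply transfer functions. G_eq = 1/(s+10) × 4/(s+7) = 4/((s+10)(s+7)). DC gain = 4/(10×7) = 0.0571.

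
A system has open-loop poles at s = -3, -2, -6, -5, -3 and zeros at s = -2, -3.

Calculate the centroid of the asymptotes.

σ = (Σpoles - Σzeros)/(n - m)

σ = (Σpoles - Σzeros)/(n - m) = (-19 - (-5))/(5 - 2) = -14/3 = -4.67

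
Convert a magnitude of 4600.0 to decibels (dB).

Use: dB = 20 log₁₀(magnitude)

dB = 20 log₁₀(4600.0) = 73.3 dB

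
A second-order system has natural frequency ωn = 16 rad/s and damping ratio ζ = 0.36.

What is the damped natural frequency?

ωd = ωn√(1 - ζ²) = 16√(1 - 0.36²) = 14.93 rad/s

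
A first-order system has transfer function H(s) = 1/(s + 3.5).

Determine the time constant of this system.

For H(s) = 1/(s + 1/τ), the pole is at -1/τ = -3.5, so τ = 1/3.5 = 0.2857 s.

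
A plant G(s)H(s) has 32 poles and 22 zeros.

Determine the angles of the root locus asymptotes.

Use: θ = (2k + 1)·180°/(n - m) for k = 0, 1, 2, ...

n - m = 32 - 22 = 10. Angles: θk = (2k + 1)·180°/10 = 18°, 54°, 90°, 126°, 162°, 198°, 234°, 270°, 306°, 342°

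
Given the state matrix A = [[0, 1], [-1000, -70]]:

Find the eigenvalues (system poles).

det(A - λI) = λ² - (-70)λ + 1000 = (λ - (-50))(λ - (-20)). Eigenvalues: -50, -20.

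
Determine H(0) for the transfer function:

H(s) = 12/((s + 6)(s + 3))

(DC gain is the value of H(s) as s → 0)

DC gain = H(0) = 12/(6 × 3) = 12/18 = 0.6667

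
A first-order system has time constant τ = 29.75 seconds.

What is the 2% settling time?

For first-order system, 2% settling time ≈ 4τ = 4 × 29.75 = 119.0 s.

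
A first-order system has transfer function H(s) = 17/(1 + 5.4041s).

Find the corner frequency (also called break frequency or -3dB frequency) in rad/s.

Corner frequency = 1/τ = 1/5.4041 = 0.185 rad/s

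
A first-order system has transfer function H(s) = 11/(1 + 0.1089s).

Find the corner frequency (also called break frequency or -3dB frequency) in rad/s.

Corner frequency = 1/τ = 1/0.1089 = 9.183 rad/s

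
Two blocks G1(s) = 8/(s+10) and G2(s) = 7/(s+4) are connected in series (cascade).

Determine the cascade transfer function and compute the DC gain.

Series: multiply transfer functions. G_eq = 8/(s+10) × 7/(s+4) = 56/((s+10)(s+4)). DC gain = 56/(10×4) = 1.4.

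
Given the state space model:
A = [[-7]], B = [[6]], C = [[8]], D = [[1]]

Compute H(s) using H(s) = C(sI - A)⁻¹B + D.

(sI - A)⁻¹ = 1/(s + 7). H(s) = 8×6/(s + 7) + 1 = (s + 55)/(s + 7).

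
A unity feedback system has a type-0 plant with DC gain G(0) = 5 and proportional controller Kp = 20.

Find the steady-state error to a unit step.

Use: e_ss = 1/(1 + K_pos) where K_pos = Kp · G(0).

K_pos = Kp · G(0) = 20 × 5 = 100. e_ss = 1/(1 + 100) = 0.0099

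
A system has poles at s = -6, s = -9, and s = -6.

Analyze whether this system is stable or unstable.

All poles are in the left half-plane. System is stable.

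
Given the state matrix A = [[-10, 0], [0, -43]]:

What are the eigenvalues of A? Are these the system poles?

For diagonal matrix, eigenvalues are diagonal entries: λ₁ = -10, λ₂ = -43. Eigenvalues of A = system poles.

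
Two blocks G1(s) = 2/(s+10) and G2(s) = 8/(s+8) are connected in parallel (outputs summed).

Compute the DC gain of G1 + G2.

Parallel: G_eq = G1 + G2. DC gain = G1(0) + G2(0) = 2/10 + 8/8 = 0.2 + 1 = 1.2.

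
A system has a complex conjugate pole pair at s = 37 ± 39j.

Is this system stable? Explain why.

Real part of poles is 37 (> 0, right half-plane). Unstable.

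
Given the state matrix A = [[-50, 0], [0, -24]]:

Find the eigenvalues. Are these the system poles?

For diagonal matrix, eigenvalues are diagonal entries: λ₁ = -50, λ₂ = -24. Eigenvalues of A = system poles.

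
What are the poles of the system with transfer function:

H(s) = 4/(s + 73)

Pole is where denominator = 0: s + 73 = 0, so s = -73.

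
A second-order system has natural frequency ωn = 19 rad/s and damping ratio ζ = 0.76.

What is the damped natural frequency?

ωd = ωn√(1 - ζ²) = 19√(1 - 0.76²) = 12.35 rad/s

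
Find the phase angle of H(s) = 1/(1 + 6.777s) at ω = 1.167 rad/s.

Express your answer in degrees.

Phase = -arctan(ωτ) = -arctan(1.167 × 6.777) = -82.8°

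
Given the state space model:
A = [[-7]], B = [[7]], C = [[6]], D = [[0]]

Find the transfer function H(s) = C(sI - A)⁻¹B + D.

(sI - A)⁻¹ = 1/(s + 7). H(s) = 6 × 7/(s + 7) + 0 = 42/(s + 7).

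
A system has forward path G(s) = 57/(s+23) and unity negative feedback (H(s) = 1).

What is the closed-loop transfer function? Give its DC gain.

T(s) = G/(1+GH) = [57/(s+23)] / [1 + 57/(s+23)] = 57/(s+23+57) = 57/(s+80). DC gain = 57/80 = 0.7125.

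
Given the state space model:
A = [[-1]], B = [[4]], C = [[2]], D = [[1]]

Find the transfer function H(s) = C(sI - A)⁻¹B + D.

(sI - A)⁻¹ = 1/(s + 1). H(s) = 2×4/(s + 1) + 1 = (s + 9)/(s + 1).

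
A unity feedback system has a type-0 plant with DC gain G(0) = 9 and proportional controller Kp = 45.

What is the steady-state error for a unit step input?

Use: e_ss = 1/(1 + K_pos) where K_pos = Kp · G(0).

K_pos = Kp · G(0) = 45 × 9 = 405. e_ss = 1/(1 + 405) = 0.0025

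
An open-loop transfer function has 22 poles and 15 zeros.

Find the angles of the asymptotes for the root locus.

n - m = 22 - 15 = 7. Angles: θk = (2k + 1)·180°/7 = 25.71°, 77.14°, 128.57°, 180°, 231.43°, 282.86°, 334.29°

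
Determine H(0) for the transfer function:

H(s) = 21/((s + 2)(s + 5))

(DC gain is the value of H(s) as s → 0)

DC gain = H(0) = 21/(2 × 5) = 21/10 = 2.1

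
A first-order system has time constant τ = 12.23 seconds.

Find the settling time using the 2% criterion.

For first-order system, 2% settling time ≈ 4τ = 4 × 12.23 = 48.92 s.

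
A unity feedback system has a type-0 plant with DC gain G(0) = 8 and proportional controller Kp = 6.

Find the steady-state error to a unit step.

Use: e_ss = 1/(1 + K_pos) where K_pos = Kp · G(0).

K_pos = Kp · G(0) = 6 × 8 = 48. e_ss = 1/(1 + 48) = 0.0204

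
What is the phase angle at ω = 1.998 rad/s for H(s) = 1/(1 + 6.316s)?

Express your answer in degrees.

Phase = -arctan(ωτ) = -arctan(1.998 × 6.316) = -85.5°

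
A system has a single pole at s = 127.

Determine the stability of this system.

Pole at s = 127 is in the right half-plane. Unstable.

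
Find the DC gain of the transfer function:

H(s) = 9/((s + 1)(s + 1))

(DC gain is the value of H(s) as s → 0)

DC gain = H(0) = 9/(1 × 1) = 9/1 = 9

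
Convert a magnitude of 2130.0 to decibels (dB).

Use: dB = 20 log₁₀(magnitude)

dB = 20 log₁₀(2130.0) = 66.6 dB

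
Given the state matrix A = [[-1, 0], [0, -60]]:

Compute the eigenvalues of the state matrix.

For diagonal matrix, eigenvalues are diagonal entries: λ₁ = -1, λ₂ = -60.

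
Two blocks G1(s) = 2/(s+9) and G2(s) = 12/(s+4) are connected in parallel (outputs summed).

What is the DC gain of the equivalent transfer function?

Parallel: G_eq = G1 + G2. DC gain = G1(0) + G2(0) = 2/9 + 12/4 = 0.2222 + 3 = 3.2222.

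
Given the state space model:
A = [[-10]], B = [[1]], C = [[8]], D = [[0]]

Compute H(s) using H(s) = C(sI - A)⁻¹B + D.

(sI - A)⁻¹ = 1/(s + 10). H(s) = 8 × 1/(s + 10) + 0 = 8/(s + 10).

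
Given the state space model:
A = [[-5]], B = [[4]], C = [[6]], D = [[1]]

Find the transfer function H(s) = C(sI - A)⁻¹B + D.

(sI - A)⁻¹ = 1/(s + 5). H(s) = 6×4/(s + 5) + 1 = (s + 29)/(s + 5).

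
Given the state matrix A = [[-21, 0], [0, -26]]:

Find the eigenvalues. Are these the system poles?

For diagonal matrix, eigenvalues are diagonal entries: λ₁ = -21, λ₂ = -26. Eigenvalues of A = system poles.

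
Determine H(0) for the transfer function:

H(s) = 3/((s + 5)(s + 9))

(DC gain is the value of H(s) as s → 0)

DC gain = H(0) = 3/(5 × 9) = 3/45 = 0.0667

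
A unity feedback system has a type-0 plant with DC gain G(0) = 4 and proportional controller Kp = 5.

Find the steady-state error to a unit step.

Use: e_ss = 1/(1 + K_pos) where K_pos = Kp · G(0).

K_pos = Kp · G(0) = 5 × 4 = 20. e_ss = 1/(1 + 20) = 0.0476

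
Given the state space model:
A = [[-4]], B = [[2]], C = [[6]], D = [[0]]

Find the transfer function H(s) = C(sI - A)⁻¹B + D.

(sI - A)⁻¹ = 1/(s + 4). H(s) = 6 × 2/(s + 4) + 0 = 12/(s + 4).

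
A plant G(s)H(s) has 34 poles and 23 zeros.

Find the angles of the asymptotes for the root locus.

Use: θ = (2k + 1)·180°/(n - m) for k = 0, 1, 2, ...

n - m = 34 - 23 = 11. Angles: θk = (2k + 1)·180°/11 = 16.36°, 49.09°, 81.82°, 114.55°, 147.27°, 180°, 212.73°, 245.45°, 278.18°, 310.91°, 343.64°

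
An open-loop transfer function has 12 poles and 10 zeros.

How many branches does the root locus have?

Root locus has n branches where n = number of poles = 12.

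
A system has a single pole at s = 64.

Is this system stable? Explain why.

Pole at s = 64 is in the right half-plane. Unstable.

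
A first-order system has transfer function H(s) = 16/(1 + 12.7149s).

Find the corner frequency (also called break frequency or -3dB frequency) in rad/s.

Corner frequency = 1/τ = 1/12.7149 = 0.079 rad/s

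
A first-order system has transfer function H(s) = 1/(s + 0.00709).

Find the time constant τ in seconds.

For H(s) = 1/(s + 1/τ), the pole is at -1/τ = -0.00709, so τ = 1/0.00709 = 141 s.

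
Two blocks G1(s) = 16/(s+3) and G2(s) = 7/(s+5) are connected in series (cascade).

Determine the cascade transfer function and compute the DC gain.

Series: multiply transfer functions. G_eq = 16/(s+3) × 7/(s+5) = 112/((s+3)(s+5)). DC gain = 112/(3×5) = 7.4667.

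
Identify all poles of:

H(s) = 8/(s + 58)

Pole is where denominator = 0: s + 58 = 0, so s = -58.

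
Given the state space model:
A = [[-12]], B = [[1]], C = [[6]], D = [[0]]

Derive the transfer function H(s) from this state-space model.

(sI - A)⁻¹ = 1/(s + 12). H(s) = 6 × 1/(s + 12) + 0 = 6/(s + 12).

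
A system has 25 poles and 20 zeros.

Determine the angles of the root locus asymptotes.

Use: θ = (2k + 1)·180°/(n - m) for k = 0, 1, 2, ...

n - m = 25 - 20 = 5. Angles: θk = (2k + 1)·180°/5 = 36°, 108°, 180°, 252°, 324°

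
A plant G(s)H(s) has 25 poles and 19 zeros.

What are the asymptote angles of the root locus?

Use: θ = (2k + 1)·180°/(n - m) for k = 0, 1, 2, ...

n - m = 25 - 19 = 6. Angles: θk = (2k + 1)·180°/6 = 30°, 90°, 150°, 210°, 270°, 330°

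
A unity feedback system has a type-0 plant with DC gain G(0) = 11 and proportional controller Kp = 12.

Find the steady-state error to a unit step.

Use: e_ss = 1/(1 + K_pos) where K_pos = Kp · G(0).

K_pos = Kp · G(0) = 12 × 11 = 132. e_ss = 1/(1 + 132) = 0.0075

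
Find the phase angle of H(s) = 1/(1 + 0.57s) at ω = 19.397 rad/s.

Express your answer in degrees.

Phase = -arctan(ωτ) = -arctan(19.397 × 0.57) = -84.8°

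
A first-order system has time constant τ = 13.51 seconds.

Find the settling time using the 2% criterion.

For first-order system, 2% settling time ≈ 4τ = 4 × 13.51 = 54.04 s.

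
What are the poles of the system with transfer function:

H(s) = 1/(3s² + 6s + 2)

Discriminant = 6² - 4×3×2 = 36 - 24 = 12 > 0, so two distinct real poles. Using quadratic formula: s = (-6 ± √12)/(2×3) = (-6 ± √12)/6, with √12 ≈ 3.4641. s₁ ≈ -0.4226, s₂ ≈ -1.5774. Poles: s₁ = -0.4226, s₂ = -1.5774.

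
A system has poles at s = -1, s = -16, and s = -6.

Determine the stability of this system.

All poles are in the left half-plane. System is stable.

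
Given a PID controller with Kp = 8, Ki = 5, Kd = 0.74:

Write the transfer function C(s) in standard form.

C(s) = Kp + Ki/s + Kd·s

Substituting values: C(s) = 8 + 5/s + 0.74s = (0.74s² + 8s + 5)/s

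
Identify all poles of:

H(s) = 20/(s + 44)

Pole is where denominator = 0: s + 44 = 0, so s = -44.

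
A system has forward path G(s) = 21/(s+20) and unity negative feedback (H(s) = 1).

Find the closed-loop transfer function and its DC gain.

T(s) = G/(1+GH) = [21/(s+20)] / [1 + 21/(s+20)] = 21/(s+20+21) = 21/(s+41). DC gain = 21/41 = 0.5122.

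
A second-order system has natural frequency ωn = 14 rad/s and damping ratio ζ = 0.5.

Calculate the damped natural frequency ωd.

ωd = ωn√(1 - ζ²) = 14√(1 - 0.5²) = 12.12 rad/s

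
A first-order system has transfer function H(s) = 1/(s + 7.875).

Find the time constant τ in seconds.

For H(s) = 1/(s + 1/τ), the pole is at -1/τ = -7.875, so τ = 1/7.875 = 0.1270 s.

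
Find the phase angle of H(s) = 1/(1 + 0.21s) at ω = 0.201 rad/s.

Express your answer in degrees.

Phase = -arctan(ωτ) = -arctan(0.201 × 0.21) = -2.4°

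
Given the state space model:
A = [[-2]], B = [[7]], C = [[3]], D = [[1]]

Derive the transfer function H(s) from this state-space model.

(sI - A)⁻¹ = 1/(s + 2). H(s) = 3×7/(s + 2) + 1 = (s + 23)/(s + 2).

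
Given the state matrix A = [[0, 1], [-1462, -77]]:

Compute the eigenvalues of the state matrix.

det(A - λI) = λ² - (-77)λ + 1462 = (λ - (-34))(λ - (-43)). Eigenvalues: -34, -43.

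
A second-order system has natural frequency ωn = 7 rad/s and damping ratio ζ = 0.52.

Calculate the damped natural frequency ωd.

ωd = ωn√(1 - ζ²) = 7√(1 - 0.52²) = 5.98 rad/s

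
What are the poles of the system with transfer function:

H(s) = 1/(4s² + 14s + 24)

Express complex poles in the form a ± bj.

Discriminant = 14² - 4×4×24 = 196 - 384 = -188 < 0, so the poles are a complex conjugate pair s = (-14 ± j√188)/(2×4). Real part = -14/(2×4) = -14/8 = -1.75; imaginary part = ±√188/(2×4) ≈ 1.7139. Poles: s = -1.75 ± 1.7139j.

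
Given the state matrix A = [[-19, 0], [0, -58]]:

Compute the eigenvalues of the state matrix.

For diagonal matrix, eigenvalues are diagonal entries: λ₁ = -19, λ₂ = -58.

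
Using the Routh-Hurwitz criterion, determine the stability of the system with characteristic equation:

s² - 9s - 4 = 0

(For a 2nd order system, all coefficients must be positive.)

Coefficients: 1, -9, -4. b=-9, c=-4 not positive, so system is unstable.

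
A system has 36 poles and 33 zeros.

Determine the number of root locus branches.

Root locus has n branches where n = number of poles = 36.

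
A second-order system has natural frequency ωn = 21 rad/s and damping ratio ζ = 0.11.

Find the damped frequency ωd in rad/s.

ωd = ωn√(1 - ζ²) = 21√(1 - 0.11²) = 20.87 rad/s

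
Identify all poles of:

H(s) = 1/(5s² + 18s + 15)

Discriminant = 18² - 4×5×15 = 324 - 300 = 24 > 0, so two distinct real poles. Using quadratic formula: s = (-18 ± √24)/(2×5) = (-18 ± √24)/10, with √24 ≈ 4.8990. s₁ ≈ -1.3101, s₂ ≈ -2.2899. Poles: s₁ = -1.3101, s₂ = -2.2899.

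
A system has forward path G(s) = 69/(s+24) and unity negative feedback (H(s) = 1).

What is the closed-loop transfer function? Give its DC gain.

T(s) = G/(1+GH) = [69/(s+24)] / [1 + 69/(s+24)] = 69/(s+24+69) = 69/(s+93). DC gain = 69/93 = 0.7419.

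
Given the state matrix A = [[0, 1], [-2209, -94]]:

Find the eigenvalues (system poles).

det(A - λI) = λ² - (-94)λ + 2209 = (λ - (-47))(λ - (-47)). Eigenvalues: -47, -47.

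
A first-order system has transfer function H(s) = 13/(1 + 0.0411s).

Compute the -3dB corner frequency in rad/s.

Corner frequency = 1/τ = 1/0.0411 = 24.331 rad/s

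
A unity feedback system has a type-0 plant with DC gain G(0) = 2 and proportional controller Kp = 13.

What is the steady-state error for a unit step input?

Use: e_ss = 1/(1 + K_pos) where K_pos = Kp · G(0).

K_pos = Kp · G(0) = 13 × 2 = 26. e_ss = 1/(1 + 26) = 0.0370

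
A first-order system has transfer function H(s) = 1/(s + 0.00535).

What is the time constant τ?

For H(s) = 1/(s + 1/τ), the pole is at -1/τ = -0.00535, so τ = 1/0.00535 = 186.9 s.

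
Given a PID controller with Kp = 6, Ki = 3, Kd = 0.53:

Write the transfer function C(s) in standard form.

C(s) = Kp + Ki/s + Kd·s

Substituting values: C(s) = 6 + 3/s + 0.53s = (0.53s² + 6s + 3)/s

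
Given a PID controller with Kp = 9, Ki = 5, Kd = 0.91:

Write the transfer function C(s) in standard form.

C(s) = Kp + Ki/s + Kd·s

Substituting values: C(s) = 9 + 5/s + 0.91s = (0.91s² + 9s + 5)/s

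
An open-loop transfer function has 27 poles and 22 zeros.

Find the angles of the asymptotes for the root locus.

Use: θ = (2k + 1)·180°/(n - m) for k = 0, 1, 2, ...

n - m = 27 - 22 = 5. Angles: θk = (2k + 1)·180°/5 = 36°, 108°, 180°, 252°, 324°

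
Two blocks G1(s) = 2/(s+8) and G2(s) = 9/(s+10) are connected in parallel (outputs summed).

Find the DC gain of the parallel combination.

Parallel: G_eq = G1 + G2. DC gain = G1(0) + G2(0) = 2/8 + 9/10 = 0.25 + 0.9 = 1.15.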